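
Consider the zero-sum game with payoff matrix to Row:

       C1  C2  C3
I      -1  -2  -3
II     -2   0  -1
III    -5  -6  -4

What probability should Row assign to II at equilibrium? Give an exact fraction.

2/3

Row minima: I → -3, II → -2, III → -6; maximin = -2.
Column maxima: C1 → -1, C2 → 0, C3 → -1; minimax = -1.
-2 ≠ -1, so there is no saddle point; optimal play is mixed.
III is strictly dominated by I, so Row never plays it.
With III eliminated, C2 is strictly dominated by C3 (it gives Row strictly more in every remaining row), so Column never plays it.
On the remaining 2×2 (I, II vs C1, C3):
Let Row play I with probability p. Expected payoff against C1: (-1)p + (-2)(1−p) = p − 2; against C3: (-3)p + (-1)(1−p) = −2p − 1.
Setting these equal: p − 2 = −2p − 1 ⇒ 3p = 1 ⇒ p = 1/3, and the value is (1)·(1/3) − 2 = -5/3.
For Column: with q = P(C1), equating I's and II's payoffs gives 2q − 3 = −q − 1 ⇒ q = 2/3.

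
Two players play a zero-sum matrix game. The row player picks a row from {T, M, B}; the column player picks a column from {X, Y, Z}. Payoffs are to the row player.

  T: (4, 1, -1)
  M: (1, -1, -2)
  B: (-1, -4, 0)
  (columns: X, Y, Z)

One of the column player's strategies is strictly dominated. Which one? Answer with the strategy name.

X

Y holds the row player's payoff strictly below X in every row: 1 < 4, -1 < 1, -4 < -1.
So X is strictly dominated for the column player.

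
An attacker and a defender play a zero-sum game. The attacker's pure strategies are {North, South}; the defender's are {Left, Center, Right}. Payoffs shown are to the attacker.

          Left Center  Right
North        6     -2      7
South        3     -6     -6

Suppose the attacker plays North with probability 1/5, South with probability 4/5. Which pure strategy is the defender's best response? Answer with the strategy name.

If the defender plays Left, the attacker's expected payoff is (1/5)·6 + (4/5)·3 = 18/5.
If the defender plays Center, the attacker's expected payoff is (1/5)·(-2) + (4/5)·(-6) = -26/5.
If the defender plays Right, the attacker's expected payoff is (1/5)·7 + (4/5)·(-6) = -17/5.
The defender minimizes the attacker's payoff; the smallest is -26/5, so the best response is Center.

Center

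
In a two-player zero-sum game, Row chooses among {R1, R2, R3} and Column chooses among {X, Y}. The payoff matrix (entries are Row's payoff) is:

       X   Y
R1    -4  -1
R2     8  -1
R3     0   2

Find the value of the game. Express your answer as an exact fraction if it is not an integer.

16/11

Row minima: R1 → -4, R2 → -1, R3 → 0; maximin = 0.
Column maxima: X → 8, Y → 2; minimax = 2.
0 ≠ 2, so there is no saddle point; optimal play is mixed.
R1 is strictly dominated by R3, so Row never plays it.
On the remaining 2×2 (R2, R3 vs X, Y):
Let Row play R2 with probability p. Expected payoff against X: 8p + 0(1−p) = 8p; against Y: (-1)p + 2(1−p) = −3p + 2.
Setting these equal: 8p = −3p + 2 ⇒ 11p = 2 ⇒ p = 2/11, and the value is (8)·(2/11) = 16/11.
For Column: with q = P(X), equating R2's and R3's payoffs gives 9q − 1 = −2q + 2 ⇒ q = 3/11.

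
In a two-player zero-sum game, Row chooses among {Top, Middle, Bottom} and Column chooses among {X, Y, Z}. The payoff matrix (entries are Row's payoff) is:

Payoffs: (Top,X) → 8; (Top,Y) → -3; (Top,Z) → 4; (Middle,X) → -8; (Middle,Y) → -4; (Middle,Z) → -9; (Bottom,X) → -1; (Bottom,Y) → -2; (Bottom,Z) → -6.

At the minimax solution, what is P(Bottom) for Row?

Row minima: Top → -3, Middle → -9, Bottom → -6; maximin = -3.
Column maxima: X → 8, Y → -2, Z → 4; minimax = -2.
-3 ≠ -2, so there is no saddle point; optimal play is mixed.
Middle is strictly dominated by Top, so Row never plays it.
With Middle eliminated, X is strictly dominated by Y (it gives Row strictly more in every remaining row), so Column never plays it.
On the remaining 2×2 (Top, Bottom vs Y, Z):
Let Row play Top with probability p. Expected payoff against Y: (-3)p + (-2)(1−p) = −p − 2; against Z: 4p + (-6)(1−p) = 10p − 6.
Setting these equal: −p − 2 = 10p − 6 ⇒ −11p = -4 ⇒ p = 4/11, and the value is (-1)·(4/11) − 2 = -26/11.
For Column: with q = P(Y), equating Top's and Bottom's payoffs gives −7q + 4 = 4q − 6 ⇒ q = 10/11.

7/11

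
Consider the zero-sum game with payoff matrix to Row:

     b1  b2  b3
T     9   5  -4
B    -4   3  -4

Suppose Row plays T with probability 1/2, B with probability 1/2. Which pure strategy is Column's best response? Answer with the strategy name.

If Column plays b1, Row's expected payoff is (1/2)·9 + (1/2)·(-4) = 5/2.
If Column plays b2, Row's expected payoff is (1/2)·5 + (1/2)·3 = 4.
If Column plays b3, Row's expected payoff is (1/2)·(-4) + (1/2)·(-4) = -4.
Column minimizes Row's payoff; the smallest is -4, so the best response is b3.

b3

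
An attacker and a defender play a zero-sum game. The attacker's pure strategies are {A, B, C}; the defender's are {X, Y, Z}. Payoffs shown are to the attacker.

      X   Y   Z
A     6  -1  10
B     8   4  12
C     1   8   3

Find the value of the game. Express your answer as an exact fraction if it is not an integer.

60/11

Row minima: A → -1, B → 4, C → 1; maximin = 4.
Column maxima: X → 8, Y → 8, Z → 12; minimax = 8.
4 ≠ 8, so there is no saddle point; optimal play is mixed.
A is strictly dominated by B, so the attacker never plays it.
Z is strictly dominated by X (it gives the attacker strictly more in every row), so the defender never plays it.
On the remaining 2×2 (B, C vs X, Y):
Let the attacker play B with probability p. Expected payoff against X: 8p + 1(1−p) = 7p + 1; against Y: 4p + 8(1−p) = −4p + 8.
Setting these equal: 7p + 1 = −4p + 8 ⇒ 11p = 7 ⇒ p = 7/11, and the value is (7)·(7/11) + 1 = 60/11.
For the defender: with q = P(X), equating B's and C's payoffs gives 4q + 4 = −7q + 8 ⇒ q = 4/11.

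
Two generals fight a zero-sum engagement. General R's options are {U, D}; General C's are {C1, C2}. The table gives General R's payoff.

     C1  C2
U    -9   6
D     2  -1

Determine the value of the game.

Row minima: U → -9, D → -1; maximin = -1.
Column maxima: C1 → 2, C2 → 6; minimax = 2.
-1 ≠ 2, so there is no saddle point; optimal play is mixed.
Let General R play U with probability p. Expected payoff against C1: (-9)p + 2(1−p) = −11p + 2; against C2: 6p + (-1)(1−p) = 7p − 1.
Setting these equal: −11p + 2 = 7p − 1 ⇒ −18p = -3 ⇒ p = 1/6, and the value is (-11)·(1/6) + 2 = 1/6.
For General C: with q = P(C1), equating U's and D's payoffs gives −15q + 6 = 3q − 1 ⇒ q = 7/18.

1/6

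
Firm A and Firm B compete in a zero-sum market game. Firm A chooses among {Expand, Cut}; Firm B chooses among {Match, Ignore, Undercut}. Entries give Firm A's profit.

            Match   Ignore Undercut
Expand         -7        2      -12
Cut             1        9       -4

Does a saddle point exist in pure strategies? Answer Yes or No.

Yes

Row minima: Expand → -12, Cut → -4; maximin = -4.
Column maxima: Match → 1, Ignore → 9, Undercut → -4; minimax = -4.
maximin = minimax = -4, so a saddle point exists.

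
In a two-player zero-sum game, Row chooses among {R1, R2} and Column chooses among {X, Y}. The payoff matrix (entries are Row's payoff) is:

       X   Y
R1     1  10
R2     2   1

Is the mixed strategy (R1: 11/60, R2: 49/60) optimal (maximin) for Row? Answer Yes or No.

No

Against X this mix gives (11/60)·1 + (49/60)·2 = 109/60.
Against Y this mix gives (11/60)·10 + (49/60)·1 = 53/20.
Column will play X, holding Row to 109/60. Shifting weight toward the row that does better against X would raise this floor (the equalizing mix achieves 19/10 against both X and Y), so the proposed strategy is not optimal.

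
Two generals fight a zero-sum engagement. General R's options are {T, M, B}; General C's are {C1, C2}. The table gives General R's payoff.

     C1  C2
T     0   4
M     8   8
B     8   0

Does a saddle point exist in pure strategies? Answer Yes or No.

Yes

Row minima: T → 0, M → 8, B → 0; maximin = 8.
Column maxima: C1 → 8, C2 → 8; minimax = 8.
maximin = minimax = 8, so a saddle point exists.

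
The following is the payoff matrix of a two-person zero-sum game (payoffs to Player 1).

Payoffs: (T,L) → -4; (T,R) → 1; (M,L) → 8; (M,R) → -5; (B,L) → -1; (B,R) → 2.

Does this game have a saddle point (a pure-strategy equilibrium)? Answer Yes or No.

No

Row minima: T → -4, M → -5, B → -1; maximin = -1.
Column maxima: L → 8, R → 2; minimax = 2.
-1 ≠ 2, so no pure-strategy equilibrium exists.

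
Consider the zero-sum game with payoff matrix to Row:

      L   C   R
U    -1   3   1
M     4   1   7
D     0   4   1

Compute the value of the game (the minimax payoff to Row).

16/7

Row minima: U → -1, M → 1, D → 0; maximin = 1.
Column maxima: L → 4, C → 4, R → 7; minimax = 4.
1 ≠ 4, so there is no saddle point; optimal play is mixed.
R is strictly dominated by L (it gives Row strictly more in every row), so Column never plays it.
With R eliminated, U is strictly dominated by D (D gives Row strictly more in every remaining column), so Row never plays it.
On the remaining 2×2 (M, D vs L, C):
Let Row play M with probability p. Expected payoff against L: 4p + 0(1−p) = 4p; against C: 1p + 4(1−p) = −3p + 4.
Setting these equal: 4p = −3p + 4 ⇒ 7p = 4 ⇒ p = 4/7, and the value is (4)·(4/7) = 16/7.
For Column: with q = P(L), equating M's and D's payoffs gives 3q + 1 = −4q + 4 ⇒ q = 3/7.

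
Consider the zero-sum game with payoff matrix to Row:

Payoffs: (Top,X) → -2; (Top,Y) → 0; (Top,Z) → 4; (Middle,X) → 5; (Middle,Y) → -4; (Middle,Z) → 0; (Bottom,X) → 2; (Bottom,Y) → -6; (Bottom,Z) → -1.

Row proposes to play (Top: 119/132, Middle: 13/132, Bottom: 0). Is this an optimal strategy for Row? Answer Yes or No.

No

Against X this mix gives (119/132)·(-2) + (13/132)·5 = -173/132.
Against Y this mix gives (119/132)·0 + (13/132)·(-4) = -13/33.
Against Z this mix gives (119/132)·4 + (13/132)·0 = 119/33.
Column will play X, holding Row to -173/132. Shifting weight toward the row that does better against X would raise this floor (the equalizing mix achieves -8/11 against both X and Y), so the proposed strategy is not optimal.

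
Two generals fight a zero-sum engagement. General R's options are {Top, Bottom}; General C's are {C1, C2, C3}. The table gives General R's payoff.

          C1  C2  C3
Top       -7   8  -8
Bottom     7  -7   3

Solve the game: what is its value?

-16/13

Row minima: Top → -8, Bottom → -7; maximin = -7.
Column maxima: C1 → 7, C2 → 8, C3 → 3; minimax = 3.
-7 ≠ 3, so there is no saddle point; optimal play is mixed.
C1 is strictly dominated by C3 (it gives General R strictly more in every row), so General C never plays it.
On the remaining 2×2 (Top, Bottom vs C2, C3):
Let General R play Top with probability p. Expected payoff against C2: 8p + (-7)(1−p) = 15p − 7; against C3: (-8)p + 3(1−p) = −11p + 3.
Setting these equal: 15p − 7 = −11p + 3 ⇒ 26p = 10 ⇒ p = 5/13, and the value is (15)·(5/13) − 7 = -16/13.
For General C: with q = P(C2), equating Top's and Bottom's payoffs gives 16q − 8 = −10q + 3 ⇒ q = 11/26.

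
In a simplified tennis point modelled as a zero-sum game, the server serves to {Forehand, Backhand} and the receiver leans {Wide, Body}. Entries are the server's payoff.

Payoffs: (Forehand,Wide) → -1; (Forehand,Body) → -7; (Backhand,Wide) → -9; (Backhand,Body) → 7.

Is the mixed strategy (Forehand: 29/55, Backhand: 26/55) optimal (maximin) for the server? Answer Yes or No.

Against Wide this mix gives (29/55)·(-1) + (26/55)·(-9) = -263/55.
Against Body this mix gives (29/55)·(-7) + (26/55)·7 = -21/55.
The receiver will play Wide, holding the server to -263/55. Shifting weight toward the row that does better against Wide would raise this floor (the equalizing mix achieves -35/11 against both Wide and Body), so the proposed strategy is not optimal.

No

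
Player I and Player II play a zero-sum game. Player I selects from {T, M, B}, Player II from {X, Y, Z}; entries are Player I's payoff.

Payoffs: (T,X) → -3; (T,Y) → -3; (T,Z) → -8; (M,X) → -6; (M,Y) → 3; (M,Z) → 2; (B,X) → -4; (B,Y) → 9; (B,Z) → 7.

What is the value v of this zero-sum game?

-53/16

Row minima: T → -8, M → -6, B → -4; maximin = -4.
Column maxima: X → -3, Y → 9, Z → 7; minimax = -3.
-4 ≠ -3, so there is no saddle point; optimal play is mixed.
M is strictly dominated by B, so Player I never plays it.
Y is strictly dominated by Z (it gives Player I strictly more in every row), so Player II never plays it.
On the remaining 2×2 (T, B vs X, Z):
Let Player I play T with probability p. Expected payoff against X: (-3)p + (-4)(1−p) = p − 4; against Z: (-8)p + 7(1−p) = −15p + 7.
Setting these equal: p − 4 = −15p + 7 ⇒ 16p = 11 ⇒ p = 11/16, and the value is (1)·(11/16) − 4 = -53/16.
For Player II: with q = P(X), equating T's and B's payoffs gives 5q − 8 = −11q + 7 ⇒ q = 15/16.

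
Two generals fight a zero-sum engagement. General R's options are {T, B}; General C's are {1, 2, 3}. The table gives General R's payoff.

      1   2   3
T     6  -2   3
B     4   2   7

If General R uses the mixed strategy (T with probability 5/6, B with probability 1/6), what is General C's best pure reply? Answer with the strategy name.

2

If General C plays 1, General R's expected payoff is (5/6)·6 + (1/6)·4 = 17/3.
If General C plays 2, General R's expected payoff is (5/6)·(-2) + (1/6)·2 = -4/3.
If General C plays 3, General R's expected payoff is (5/6)·3 + (1/6)·7 = 11/3.
General C minimizes General R's payoff; the smallest is -4/3, so the best response is 2.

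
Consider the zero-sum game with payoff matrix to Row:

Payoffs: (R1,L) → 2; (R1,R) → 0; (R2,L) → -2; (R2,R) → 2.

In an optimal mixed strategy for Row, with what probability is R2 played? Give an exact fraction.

1/3

Row minima: R1 → 0, R2 → -2; maximin = 0.
Column maxima: L → 2, R → 2; minimax = 2.
0 ≠ 2, so there is no saddle point; optimal play is mixed.
Let Row play R1 with probability p. Expected payoff against L: 2p + (-2)(1−p) = 4p − 2; against R: 0p + 2(1−p) = −2p + 2.
Setting these equal: 4p − 2 = −2p + 2 ⇒ 6p = 4 ⇒ p = 2/3, and the value is (4)·(2/3) − 2 = 2/3.
For Column: with q = P(L), equating R1's and R2's payoffs gives 2q = −4q + 2 ⇒ q = 1/3.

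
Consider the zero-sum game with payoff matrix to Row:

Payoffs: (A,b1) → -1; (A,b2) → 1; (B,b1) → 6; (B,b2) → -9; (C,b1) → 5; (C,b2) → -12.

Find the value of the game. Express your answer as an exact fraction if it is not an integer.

Row minima: A → -1, B → -9, C → -12; maximin = -1.
Column maxima: b1 → 6, b2 → 1; minimax = 1.
-1 ≠ 1, so there is no saddle point; optimal play is mixed.
C is strictly dominated by B, so Row never plays it.
On the remaining 2×2 (A, B vs b1, b2):
Let Row play A with probability p. Expected payoff against b1: (-1)p + 6(1−p) = −7p + 6; against b2: 1p + (-9)(1−p) = 10p − 9.
Setting these equal: −7p + 6 = 10p − 9 ⇒ −17p = -15 ⇒ p = 15/17, and the value is (-7)·(15/17) + 6 = -3/17.
For Column: with q = P(b1), equating A's and B's payoffs gives −2q + 1 = 15q − 9 ⇒ q = 10/17.

-3/17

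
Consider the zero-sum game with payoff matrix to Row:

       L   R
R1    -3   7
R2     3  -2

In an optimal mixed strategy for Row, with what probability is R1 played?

Row minima: R1 → -3, R2 → -2; maximin = -2.
Column maxima: L → 3, R → 7; minimax = 3.
-2 ≠ 3, so there is no saddle point; optimal play is mixed.
Let Row play R1 with probability p. Expected payoff against L: (-3)p + 3(1−p) = −6p + 3; against R: 7p + (-2)(1−p) = 9p − 2.
Setting these equal: −6p + 3 = 9p − 2 ⇒ −15p = -5 ⇒ p = 1/3, and the value is (-6)·(1/3) + 3 = 1.
For Column: with q = P(L), equating R1's and R2's payoffs gives −10q + 7 = 5q − 2 ⇒ q = 3/5.

1/3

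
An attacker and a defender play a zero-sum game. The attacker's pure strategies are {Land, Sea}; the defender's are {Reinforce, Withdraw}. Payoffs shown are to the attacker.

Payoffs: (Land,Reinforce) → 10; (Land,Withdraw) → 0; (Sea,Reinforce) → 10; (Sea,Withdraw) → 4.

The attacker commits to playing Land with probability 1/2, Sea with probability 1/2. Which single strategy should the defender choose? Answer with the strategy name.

If the defender plays Reinforce, the attacker's expected payoff is (1/2)·10 + (1/2)·10 = 10.
If the defender plays Withdraw, the attacker's expected payoff is (1/2)·0 + (1/2)·4 = 2.
The defender minimizes the attacker's payoff; the smallest is 2, so the best response is Withdraw.

Withdraw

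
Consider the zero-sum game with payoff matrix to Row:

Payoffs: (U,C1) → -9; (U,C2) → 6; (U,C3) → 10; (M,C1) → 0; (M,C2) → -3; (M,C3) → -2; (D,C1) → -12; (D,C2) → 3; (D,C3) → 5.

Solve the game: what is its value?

-3/2

Row minima: U → -9, M → -3, D → -12; maximin = -3.
Column maxima: C1 → 0, C2 → 6, C3 → 10; minimax = 0.
-3 ≠ 0, so there is no saddle point; optimal play is mixed.
D is strictly dominated by U, so Row never plays it.
C3 is strictly dominated by C2 (it gives Row strictly more in every row), so Column never plays it.
On the remaining 2×2 (U, M vs C1, C2):
Let Row play U with probability p. Expected payoff against C1: (-9)p + 0(1−p) = −9p; against C2: 6p + (-3)(1−p) = 9p − 3.
Setting these equal: −9p = 9p − 3 ⇒ −18p = -3 ⇒ p = 1/6, and the value is (-9)·(1/6) = -3/2.
For Column: with q = P(C1), equating U's and M's payoffs gives −15q + 6 = 3q − 3 ⇒ q = 1/2.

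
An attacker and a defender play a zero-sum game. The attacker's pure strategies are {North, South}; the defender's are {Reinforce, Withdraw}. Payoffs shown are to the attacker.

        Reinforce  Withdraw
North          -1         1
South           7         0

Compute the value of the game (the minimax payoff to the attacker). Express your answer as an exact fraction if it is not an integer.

7/9

Row minima: North → -1, South → 0; maximin = 0.
Column maxima: Reinforce → 7, Withdraw → 1; minimax = 1.
0 ≠ 1, so there is no saddle point; optimal play is mixed.
Let the attacker play North with probability p. Expected payoff against Reinforce: (-1)p + 7(1−p) = −8p + 7; against Withdraw: 1p + 0(1−p) = p.
Setting these equal: −8p + 7 = p ⇒ −9p = -7 ⇒ p = 7/9, and the value is (-8)·(7/9) + 7 = 7/9.
For the defender: with q = P(Reinforce), equating North's and South's payoffs gives −2q + 1 = 7q ⇒ q = 1/9.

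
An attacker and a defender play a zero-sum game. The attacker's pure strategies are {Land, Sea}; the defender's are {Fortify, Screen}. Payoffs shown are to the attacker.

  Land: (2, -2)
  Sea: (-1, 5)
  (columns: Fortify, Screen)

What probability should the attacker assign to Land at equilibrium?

Row minima: Land → -2, Sea → -1; maximin = -1.
Column maxima: Fortify → 2, Screen → 5; minimax = 2.
-1 ≠ 2, so there is no saddle point; optimal play is mixed.
Let the attacker play Land with probability p. Expected payoff against Fortify: 2p + (-1)(1−p) = 3p − 1; against Screen: (-2)p + 5(1−p) = −7p + 5.
Setting these equal: 3p − 1 = −7p + 5 ⇒ 10p = 6 ⇒ p = 3/5, and the value is (3)·(3/5) − 1 = 4/5.
For the defender: with q = P(Fortify), equating Land's and Sea's payoffs gives 4q − 2 = −6q + 5 ⇒ q = 7/10.

3/5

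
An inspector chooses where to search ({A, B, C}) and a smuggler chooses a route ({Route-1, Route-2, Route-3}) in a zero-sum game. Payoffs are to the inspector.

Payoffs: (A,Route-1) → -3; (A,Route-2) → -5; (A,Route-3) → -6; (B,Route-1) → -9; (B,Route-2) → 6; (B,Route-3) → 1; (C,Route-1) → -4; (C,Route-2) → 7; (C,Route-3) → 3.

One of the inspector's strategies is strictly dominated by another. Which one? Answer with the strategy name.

C gives a strictly higher payoff than B against every column: -4 > -9, 7 > 6, 3 > 1.
So B is strictly dominated and the inspector never plays it.

B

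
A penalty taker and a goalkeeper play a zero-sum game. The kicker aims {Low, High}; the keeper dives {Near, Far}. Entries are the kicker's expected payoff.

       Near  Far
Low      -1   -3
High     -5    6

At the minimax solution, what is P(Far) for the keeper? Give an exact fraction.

Row minima: Low → -3, High → -5; maximin = -3.
Column maxima: Near → -1, Far → 6; minimax = -1.
-3 ≠ -1, so there is no saddle point; optimal play is mixed.
Let the kicker play Low with probability p. Expected payoff against Near: (-1)p + (-5)(1−p) = 4p − 5; against Far: (-3)p + 6(1−p) = −9p + 6.
Setting these equal: 4p − 5 = −9p + 6 ⇒ 13p = 11 ⇒ p = 11/13, and the value is (4)·(11/13) − 5 = -21/13.
For the keeper: with q = P(Near), equating Low's and High's payoffs gives 2q − 3 = −11q + 6 ⇒ q = 9/13.

4/13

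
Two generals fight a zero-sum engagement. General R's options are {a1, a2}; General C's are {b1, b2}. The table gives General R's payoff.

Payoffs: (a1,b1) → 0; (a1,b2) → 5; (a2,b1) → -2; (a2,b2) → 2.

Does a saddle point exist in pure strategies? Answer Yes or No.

Yes

Row minima: a1 → 0, a2 → -2; maximin = 0.
Column maxima: b1 → 0, b2 → 5; minimax = 0.
maximin = minimax = 0, so a saddle point exists.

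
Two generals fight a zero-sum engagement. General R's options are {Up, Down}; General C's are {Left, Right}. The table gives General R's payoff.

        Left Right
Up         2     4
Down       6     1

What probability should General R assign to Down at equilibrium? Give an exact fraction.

Row minima: Up → 2, Down → 1; maximin = 2.
Column maxima: Left → 6, Right → 4; minimax = 4.
2 ≠ 4, so there is no saddle point; optimal play is mixed.
Let General R play Up with probability p. Expected payoff against Left: 2p + 6(1−p) = −4p + 6; against Right: 4p + 1(1−p) = 3p + 1.
Setting these equal: −4p + 6 = 3p + 1 ⇒ −7p = -5 ⇒ p = 5/7, and the value is (-4)·(5/7) + 6 = 22/7.
For General C: with q = P(Left), equating Up's and Down's payoffs gives −2q + 4 = 5q + 1 ⇒ q = 3/7.

2/7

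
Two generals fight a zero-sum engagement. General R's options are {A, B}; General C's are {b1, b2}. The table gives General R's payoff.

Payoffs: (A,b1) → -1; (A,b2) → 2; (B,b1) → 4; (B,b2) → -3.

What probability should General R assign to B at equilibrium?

Row minima: A → -1, B → -3; maximin = -1.
Column maxima: b1 → 4, b2 → 2; minimax = 2.
-1 ≠ 2, so there is no saddle point; optimal play is mixed.
Let General R play A with probability p. Expected payoff against b1: (-1)p + 4(1−p) = −5p + 4; against b2: 2p + (-3)(1−p) = 5p − 3.
Setting these equal: −5p + 4 = 5p − 3 ⇒ −10p = -7 ⇒ p = 7/10, and the value is (-5)·(7/10) + 4 = 1/2.
For General C: with q = P(b1), equating A's and B's payoffs gives −3q + 2 = 7q − 3 ⇒ q = 1/2.

3/10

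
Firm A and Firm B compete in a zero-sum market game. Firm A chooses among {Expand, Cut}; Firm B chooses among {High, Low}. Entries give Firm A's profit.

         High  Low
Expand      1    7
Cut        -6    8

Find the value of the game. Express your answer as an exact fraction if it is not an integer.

Row minima: Expand → 1, Cut → -6; maximin = 1.
Column maxima: High → 1, Low → 8; minimax = 1.
Since maximin = minimax = 1, there is a saddle point and the value is 1.

1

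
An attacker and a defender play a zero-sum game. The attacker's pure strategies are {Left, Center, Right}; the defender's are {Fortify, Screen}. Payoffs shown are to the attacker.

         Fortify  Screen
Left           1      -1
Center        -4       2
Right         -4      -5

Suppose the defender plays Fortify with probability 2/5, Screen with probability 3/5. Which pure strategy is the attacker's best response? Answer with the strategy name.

Expected payoff of Left: (2/5)·1 + (3/5)·(-1) = -1/5.
Expected payoff of Center: (2/5)·(-4) + (3/5)·2 = -2/5.
Expected payoff of Right: (2/5)·(-4) + (3/5)·(-5) = -23/5.
The largest is -1/5, so the attacker's best response is Left.

Left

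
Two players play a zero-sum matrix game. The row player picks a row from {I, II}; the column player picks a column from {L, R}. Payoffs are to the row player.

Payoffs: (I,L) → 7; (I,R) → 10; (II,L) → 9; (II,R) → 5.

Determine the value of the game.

Row minima: I → 7, II → 5; maximin = 7.
Column maxima: L → 9, R → 10; minimax = 9.
7 ≠ 9, so there is no saddle point; optimal play is mixed.
Let the row player play I with probability p. Expected payoff against L: 7p + 9(1−p) = −2p + 9; against R: 10p + 5(1−p) = 5p + 5.
Setting these equal: −2p + 9 = 5p + 5 ⇒ −7p = -4 ⇒ p = 4/7, and the value is (-2)·(4/7) + 9 = 55/7.
For the column player: with q = P(L), equating I's and II's payoffs gives −3q + 10 = 4q + 5 ⇒ q = 5/7.

55/7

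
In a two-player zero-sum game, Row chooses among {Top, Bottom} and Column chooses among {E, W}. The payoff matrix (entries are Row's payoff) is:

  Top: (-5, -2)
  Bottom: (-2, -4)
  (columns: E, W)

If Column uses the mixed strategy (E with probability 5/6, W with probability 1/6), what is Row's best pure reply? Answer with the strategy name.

Expected payoff of Top: (5/6)·(-5) + (1/6)·(-2) = -9/2.
Expected payoff of Bottom: (5/6)·(-2) + (1/6)·(-4) = -7/3.
The largest is -7/3, so Row's best response is Bottom.

Bottom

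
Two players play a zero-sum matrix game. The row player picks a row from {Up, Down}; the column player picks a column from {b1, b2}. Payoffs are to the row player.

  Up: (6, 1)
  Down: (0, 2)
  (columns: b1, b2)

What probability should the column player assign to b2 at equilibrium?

Row minima: Up → 1, Down → 0; maximin = 1.
Column maxima: b1 → 6, b2 → 2; minimax = 2.
1 ≠ 2, so there is no saddle point; optimal play is mixed.
Let the row player play Up with probability p. Expected payoff against b1: 6p + 0(1−p) = 6p; against b2: 1p + 2(1−p) = −p + 2.
Setting these equal: 6p = −p + 2 ⇒ 7p = 2 ⇒ p = 2/7, and the value is (6)·(2/7) = 12/7.
For the column player: with q = P(b1), equating Up's and Down's payoffs gives 5q + 1 = −2q + 2 ⇒ q = 1/7.

6/7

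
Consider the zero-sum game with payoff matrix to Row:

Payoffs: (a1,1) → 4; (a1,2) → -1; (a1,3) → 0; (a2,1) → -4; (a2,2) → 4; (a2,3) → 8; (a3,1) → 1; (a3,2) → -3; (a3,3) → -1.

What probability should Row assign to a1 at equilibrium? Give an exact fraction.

8/13

Row minima: a1 → -1, a2 → -4, a3 → -3; maximin = -1.
Column maxima: 1 → 4, 2 → 4, 3 → 8; minimax = 4.
-1 ≠ 4, so there is no saddle point; optimal play is mixed.
a3 is strictly dominated by a1, so Row never plays it.
3 is strictly dominated by 2 (it gives Row strictly more in every row), so Column never plays it.
On the remaining 2×2 (a1, a2 vs 1, 2):
Let Row play a1 with probability p. Expected payoff against 1: 4p + (-4)(1−p) = 8p − 4; against 2: (-1)p + 4(1−p) = −5p + 4.
Setting these equal: 8p − 4 = −5p + 4 ⇒ 13p = 8 ⇒ p = 8/13, and the value is (8)·(8/13) − 4 = 12/13.
For Column: with q = P(1), equating a1's and a2's payoffs gives 5q − 1 = −8q + 4 ⇒ q = 5/13.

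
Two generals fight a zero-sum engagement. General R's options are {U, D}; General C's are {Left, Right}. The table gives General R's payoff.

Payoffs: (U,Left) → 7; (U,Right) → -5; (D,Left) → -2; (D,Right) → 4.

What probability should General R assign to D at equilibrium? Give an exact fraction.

2/3

Row minima: U → -5, D → -2; maximin = -2.
Column maxima: Left → 7, Right → 4; minimax = 4.
-2 ≠ 4, so there is no saddle point; optimal play is mixed.
Let General R play U with probability p. Expected payoff against Left: 7p + (-2)(1−p) = 9p − 2; against Right: (-5)p + 4(1−p) = −9p + 4.
Setting these equal: 9p − 2 = −9p + 4 ⇒ 18p = 6 ⇒ p = 1/3, and the value is (9)·(1/3) − 2 = 1.
For General C: with q = P(Left), equating U's and D's payoffs gives 12q − 5 = −6q + 4 ⇒ q = 1/2.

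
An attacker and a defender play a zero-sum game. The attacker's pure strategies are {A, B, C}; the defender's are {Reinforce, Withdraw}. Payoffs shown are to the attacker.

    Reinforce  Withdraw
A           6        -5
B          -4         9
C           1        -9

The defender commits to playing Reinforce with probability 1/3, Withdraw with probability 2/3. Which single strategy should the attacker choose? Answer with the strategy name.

Expected payoff of A: (1/3)·6 + (2/3)·(-5) = -4/3.
Expected payoff of B: (1/3)·(-4) + (2/3)·9 = 14/3.
Expected payoff of C: (1/3)·1 + (2/3)·(-9) = -17/3.
The largest is 14/3, so the attacker's best response is B.

B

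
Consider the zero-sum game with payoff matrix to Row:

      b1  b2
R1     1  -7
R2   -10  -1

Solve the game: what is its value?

-71/17

Row minima: R1 → -7, R2 → -10; maximin = -7.
Column maxima: b1 → 1, b2 → -1; minimax = -1.
-7 ≠ -1, so there is no saddle point; optimal play is mixed.
Let Row play R1 with probability p. Expected payoff against b1: 1p + (-10)(1−p) = 11p − 10; against b2: (-7)p + (-1)(1−p) = −6p − 1.
Setting these equal: 11p − 10 = −6p − 1 ⇒ 17p = 9 ⇒ p = 9/17, and the value is (11)·(9/17) − 10 = -71/17.
For Column: with q = P(b1), equating R1's and R2's payoffs gives 8q − 7 = −9q − 1 ⇒ q = 6/17.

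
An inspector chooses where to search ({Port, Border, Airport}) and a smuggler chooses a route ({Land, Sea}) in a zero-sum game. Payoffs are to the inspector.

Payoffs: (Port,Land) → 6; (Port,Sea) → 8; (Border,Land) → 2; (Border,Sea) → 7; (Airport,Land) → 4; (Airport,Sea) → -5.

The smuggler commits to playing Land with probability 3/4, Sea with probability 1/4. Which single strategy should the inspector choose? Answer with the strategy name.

Expected payoff of Port: (3/4)·6 + (1/4)·8 = 13/2.
Expected payoff of Border: (3/4)·2 + (1/4)·7 = 13/4.
Expected payoff of Airport: (3/4)·4 + (1/4)·(-5) = 7/4.
The largest is 13/2, so the inspector's best response is Port.

Port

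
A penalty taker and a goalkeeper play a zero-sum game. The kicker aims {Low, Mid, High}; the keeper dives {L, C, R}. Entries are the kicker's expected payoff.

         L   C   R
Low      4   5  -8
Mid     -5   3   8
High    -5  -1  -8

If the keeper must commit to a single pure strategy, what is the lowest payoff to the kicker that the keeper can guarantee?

4

Column maxima: L → 4, C → 5, R → 8.
The smallest of these is 4.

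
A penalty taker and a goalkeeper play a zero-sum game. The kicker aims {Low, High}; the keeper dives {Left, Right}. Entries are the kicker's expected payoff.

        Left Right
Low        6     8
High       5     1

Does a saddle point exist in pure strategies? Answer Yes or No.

Yes

Row minima: Low → 6, High → 1; maximin = 6.
Column maxima: Left → 6, Right → 8; minimax = 6.
maximin = minimax = 6, so a saddle point exists.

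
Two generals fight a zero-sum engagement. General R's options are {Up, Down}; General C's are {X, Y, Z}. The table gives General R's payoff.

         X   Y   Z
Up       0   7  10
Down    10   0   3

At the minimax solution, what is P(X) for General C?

Row minima: Up → 0, Down → 0; maximin = 0.
Column maxima: X → 10, Y → 7, Z → 10; minimax = 7.
0 ≠ 7, so there is no saddle point; optimal play is mixed.
Z is strictly dominated by Y (it gives General R strictly more in every row), so General C never plays it.
On the remaining 2×2 (Up, Down vs X, Y):
Let General R play Up with probability p. Expected payoff against X: 0p + 10(1−p) = −10p + 10; against Y: 7p + 0(1−p) = 7p.
Setting these equal: −10p + 10 = 7p ⇒ −17p = -10 ⇒ p = 10/17, and the value is (-10)·(10/17) + 10 = 70/17.
For General C: with q = P(X), equating Up's and Down's payoffs gives −7q + 7 = 10q ⇒ q = 7/17.

7/17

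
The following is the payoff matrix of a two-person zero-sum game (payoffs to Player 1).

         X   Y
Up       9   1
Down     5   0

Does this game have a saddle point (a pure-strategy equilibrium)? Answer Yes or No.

Row minima: Up → 1, Down → 0; maximin = 1.
Column maxima: X → 9, Y → 1; minimax = 1.
maximin = minimax = 1, so a saddle point exists.

Yes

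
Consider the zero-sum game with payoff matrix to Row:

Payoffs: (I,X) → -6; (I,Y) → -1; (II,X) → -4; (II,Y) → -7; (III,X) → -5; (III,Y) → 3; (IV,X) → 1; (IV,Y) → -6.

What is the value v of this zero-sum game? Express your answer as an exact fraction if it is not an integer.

Row minima: I → -6, II → -7, III → -5, IV → -6; maximin = -5.
Column maxima: X → 1, Y → 3; minimax = 1.
-5 ≠ 1, so there is no saddle point; optimal play is mixed.
I is strictly dominated by III, so Row never plays it.
II is strictly dominated by IV, so Row never plays it.
On the remaining 2×2 (III, IV vs X, Y):
Let Row play III with probability p. Expected payoff against X: (-5)p + 1(1−p) = −6p + 1; against Y: 3p + (-6)(1−p) = 9p − 6.
Setting these equal: −6p + 1 = 9p − 6 ⇒ −15p = -7 ⇒ p = 7/15, and the value is (-6)·(7/15) + 1 = -9/5.
For Column: with q = P(X), equating III's and IV's payoffs gives −8q + 3 = 7q − 6 ⇒ q = 3/5.

-9/5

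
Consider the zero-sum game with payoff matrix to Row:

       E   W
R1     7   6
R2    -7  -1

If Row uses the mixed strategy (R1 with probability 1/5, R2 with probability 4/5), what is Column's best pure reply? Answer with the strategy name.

E

If Column plays E, Row's expected payoff is (1/5)·7 + (4/5)·(-7) = -21/5.
If Column plays W, Row's expected payoff is (1/5)·6 + (4/5)·(-1) = 2/5.
Column minimizes Row's payoff; the smallest is -21/5, so the best response is E.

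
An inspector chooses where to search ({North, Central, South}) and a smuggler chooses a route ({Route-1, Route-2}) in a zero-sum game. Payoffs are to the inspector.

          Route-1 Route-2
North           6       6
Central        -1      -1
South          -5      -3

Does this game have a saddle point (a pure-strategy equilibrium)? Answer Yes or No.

Row minima: North → 6, Central → -1, South → -5; maximin = 6.
Column maxima: Route-1 → 6, Route-2 → 6; minimax = 6.
maximin = minimax = 6, so a saddle point exists.

Yes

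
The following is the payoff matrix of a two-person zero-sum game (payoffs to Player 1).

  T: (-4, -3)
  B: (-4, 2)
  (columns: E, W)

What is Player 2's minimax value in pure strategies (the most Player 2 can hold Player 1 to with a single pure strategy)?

Column maxima: E → -4, W → 2.
The smallest of these is -4.

-4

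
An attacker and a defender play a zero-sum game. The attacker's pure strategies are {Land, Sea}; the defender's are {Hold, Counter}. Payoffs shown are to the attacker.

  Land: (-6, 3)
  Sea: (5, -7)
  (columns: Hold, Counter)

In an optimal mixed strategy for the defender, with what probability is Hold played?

10/21

Row minima: Land → -6, Sea → -7; maximin = -6.
Column maxima: Hold → 5, Counter → 3; minimax = 3.
-6 ≠ 3, so there is no saddle point; optimal play is mixed.
Let the attacker play Land with probability p. Expected payoff against Hold: (-6)p + 5(1−p) = −11p + 5; against Counter: 3p + (-7)(1−p) = 10p − 7.
Setting these equal: −11p + 5 = 10p − 7 ⇒ −21p = -12 ⇒ p = 4/7, and the value is (-11)·(4/7) + 5 = -9/7.
For the defender: with q = P(Hold), equating Land's and Sea's payoffs gives −9q + 3 = 12q − 7 ⇒ q = 10/21.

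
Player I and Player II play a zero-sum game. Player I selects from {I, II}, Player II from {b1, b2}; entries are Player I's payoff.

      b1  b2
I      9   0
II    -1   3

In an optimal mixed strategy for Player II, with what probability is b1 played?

3/13

Row minima: I → 0, II → -1; maximin = 0.
Column maxima: b1 → 9, b2 → 3; minimax = 3.
0 ≠ 3, so there is no saddle point; optimal play is mixed.
Let Player I play I with probability p. Expected payoff against b1: 9p + (-1)(1−p) = 10p − 1; against b2: 0p + 3(1−p) = −3p + 3.
Setting these equal: 10p − 1 = −3p + 3 ⇒ 13p = 4 ⇒ p = 4/13, and the value is (10)·(4/13) − 1 = 27/13.
For Player II: with q = P(b1), equating I's and II's payoffs gives 9q = −4q + 3 ⇒ q = 3/13.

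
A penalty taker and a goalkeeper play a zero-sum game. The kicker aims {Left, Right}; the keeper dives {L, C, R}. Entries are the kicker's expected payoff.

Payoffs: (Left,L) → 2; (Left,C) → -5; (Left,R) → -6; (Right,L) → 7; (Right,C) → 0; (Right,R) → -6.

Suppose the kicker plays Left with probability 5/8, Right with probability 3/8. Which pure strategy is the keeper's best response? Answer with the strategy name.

If the keeper plays L, the kicker's expected payoff is (5/8)·2 + (3/8)·7 = 31/8.
If the keeper plays C, the kicker's expected payoff is (5/8)·(-5) + (3/8)·0 = -25/8.
If the keeper plays R, the kicker's expected payoff is (5/8)·(-6) + (3/8)·(-6) = -6.
The keeper minimizes the kicker's payoff; the smallest is -6, so the best response is R.

R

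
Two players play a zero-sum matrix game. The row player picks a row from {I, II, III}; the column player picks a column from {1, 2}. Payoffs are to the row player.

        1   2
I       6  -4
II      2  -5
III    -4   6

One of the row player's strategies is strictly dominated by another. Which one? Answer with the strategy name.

II

I gives a strictly higher payoff than II against every column: 6 > 2, -4 > -5.
So II is strictly dominated and the row player never plays it.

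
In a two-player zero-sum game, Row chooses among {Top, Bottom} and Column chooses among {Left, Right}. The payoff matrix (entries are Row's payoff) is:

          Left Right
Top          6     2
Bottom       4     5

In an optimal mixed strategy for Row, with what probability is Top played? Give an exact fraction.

1/5

Row minima: Top → 2, Bottom → 4; maximin = 4.
Column maxima: Left → 6, Right → 5; minimax = 5.
4 ≠ 5, so there is no saddle point; optimal play is mixed.
Let Row play Top with probability p. Expected payoff against Left: 6p + 4(1−p) = 2p + 4; against Right: 2p + 5(1−p) = −3p + 5.
Setting these equal: 2p + 4 = −3p + 5 ⇒ 5p = 1 ⇒ p = 1/5, and the value is (2)·(1/5) + 4 = 22/5.
For Column: with q = P(Left), equating Top's and Bottom's payoffs gives 4q + 2 = −q + 5 ⇒ q = 3/5.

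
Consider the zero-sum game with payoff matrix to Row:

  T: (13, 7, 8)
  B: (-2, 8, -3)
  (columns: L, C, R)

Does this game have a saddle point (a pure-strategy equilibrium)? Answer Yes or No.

Row minima: T → 7, B → -3; maximin = 7.
Column maxima: L → 13, C → 8, R → 8; minimax = 8.
7 ≠ 8, so no pure-strategy equilibrium exists.

No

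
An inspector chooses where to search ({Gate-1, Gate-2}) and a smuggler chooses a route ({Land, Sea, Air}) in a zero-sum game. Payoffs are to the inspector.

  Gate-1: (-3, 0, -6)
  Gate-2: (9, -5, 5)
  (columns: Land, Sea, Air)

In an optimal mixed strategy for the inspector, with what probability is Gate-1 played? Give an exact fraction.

5/8

Row minima: Gate-1 → -6, Gate-2 → -5; maximin = -5.
Column maxima: Land → 9, Sea → 0, Air → 5; minimax = 0.
-5 ≠ 0, so there is no saddle point; optimal play is mixed.
Land is strictly dominated by Air (it gives the inspector strictly more in every row), so the smuggler never plays it.
On the remaining 2×2 (Gate-1, Gate-2 vs Sea, Air):
Let the inspector play Gate-1 with probability p. Expected payoff against Sea: 0p + (-5)(1−p) = 5p − 5; against Air: (-6)p + 5(1−p) = −11p + 5.
Setting these equal: 5p − 5 = −11p + 5 ⇒ 16p = 10 ⇒ p = 5/8, and the value is (5)·(5/8) − 5 = -15/8.
For the smuggler: with q = P(Sea), equating Gate-1's and Gate-2's payoffs gives 6q − 6 = −10q + 5 ⇒ q = 11/16.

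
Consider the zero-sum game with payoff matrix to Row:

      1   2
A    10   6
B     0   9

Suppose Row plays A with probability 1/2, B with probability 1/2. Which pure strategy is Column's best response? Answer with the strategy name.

If Column plays 1, Row's expected payoff is (1/2)·10 + (1/2)·0 = 5.
If Column plays 2, Row's expected payoff is (1/2)·6 + (1/2)·9 = 15/2.
Column minimizes Row's payoff; the smallest is 5, so the best response is 1.

1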